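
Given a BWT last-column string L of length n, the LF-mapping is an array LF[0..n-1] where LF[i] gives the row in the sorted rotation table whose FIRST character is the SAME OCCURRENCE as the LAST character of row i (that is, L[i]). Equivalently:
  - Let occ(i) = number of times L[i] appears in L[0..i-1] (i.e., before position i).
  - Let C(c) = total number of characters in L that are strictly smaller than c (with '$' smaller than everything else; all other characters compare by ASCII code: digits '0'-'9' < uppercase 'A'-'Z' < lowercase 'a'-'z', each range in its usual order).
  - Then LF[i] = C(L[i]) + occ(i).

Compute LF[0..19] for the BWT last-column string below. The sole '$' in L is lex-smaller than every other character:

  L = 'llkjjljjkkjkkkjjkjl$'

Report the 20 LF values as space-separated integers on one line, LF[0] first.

Answer: 16 17 9 1 2 18 3 4 10 11 5 12 13 14 6 7 15 8 19 0

Derivation:
Char counts: '$':1, 'j':8, 'k':7, 'l':4
C (first-col start): C('$')=0, C('j')=1, C('k')=9, C('l')=16
L[0]='l': occ=0, LF[0]=C('l')+0=16+0=16
L[1]='l': occ=1, LF[1]=C('l')+1=16+1=17
L[2]='k': occ=0, LF[2]=C('k')+0=9+0=9
L[3]='j': occ=0, LF[3]=C('j')+0=1+0=1
L[4]='j': occ=1, LF[4]=C('j')+1=1+1=2
L[5]='l': occ=2, LF[5]=C('l')+2=16+2=18
L[6]='j': occ=2, LF[6]=C('j')+2=1+2=3
L[7]='j': occ=3, LF[7]=C('j')+3=1+3=4
L[8]='k': occ=1, LF[8]=C('k')+1=9+1=10
L[9]='k': occ=2, LF[9]=C('k')+2=9+2=11
L[10]='j': occ=4, LF[10]=C('j')+4=1+4=5
L[11]='k': occ=3, LF[11]=C('k')+3=9+3=12
L[12]='k': occ=4, LF[12]=C('k')+4=9+4=13
L[13]='k': occ=5, LF[13]=C('k')+5=9+5=14
L[14]='j': occ=5, LF[14]=C('j')+5=1+5=6
L[15]='j': occ=6, LF[15]=C('j')+6=1+6=7
L[16]='k': occ=6, LF[16]=C('k')+6=9+6=15
L[17]='j': occ=7, LF[17]=C('j')+7=1+7=8
L[18]='l': occ=3, LF[18]=C('l')+3=16+3=19
L[19]='$': occ=0, LF[19]=C('$')+0=0+0=0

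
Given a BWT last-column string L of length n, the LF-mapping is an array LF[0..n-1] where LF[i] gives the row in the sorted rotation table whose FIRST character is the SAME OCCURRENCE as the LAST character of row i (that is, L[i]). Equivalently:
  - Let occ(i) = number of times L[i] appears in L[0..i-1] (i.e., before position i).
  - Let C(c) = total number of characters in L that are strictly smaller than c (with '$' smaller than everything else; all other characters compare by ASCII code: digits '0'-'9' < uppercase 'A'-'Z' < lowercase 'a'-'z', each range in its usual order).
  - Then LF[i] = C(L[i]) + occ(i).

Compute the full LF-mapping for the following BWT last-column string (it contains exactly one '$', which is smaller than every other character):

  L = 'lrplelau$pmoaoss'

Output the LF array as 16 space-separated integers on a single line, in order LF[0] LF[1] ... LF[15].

Answer: 4 12 10 5 3 6 1 15 0 11 7 8 2 9 13 14

Derivation:
Char counts: '$':1, 'a':2, 'e':1, 'l':3, 'm':1, 'o':2, 'p':2, 'r':1, 's':2, 'u':1
C (first-col start): C('$')=0, C('a')=1, C('e')=3, C('l')=4, C('m')=7, C('o')=8, C('p')=10, C('r')=12, C('s')=13, C('u')=15
L[0]='l': occ=0, LF[0]=C('l')+0=4+0=4
L[1]='r': occ=0, LF[1]=C('r')+0=12+0=12
L[2]='p': occ=0, LF[2]=C('p')+0=10+0=10
L[3]='l': occ=1, LF[3]=C('l')+1=4+1=5
L[4]='e': occ=0, LF[4]=C('e')+0=3+0=3
L[5]='l': occ=2, LF[5]=C('l')+2=4+2=6
L[6]='a': occ=0, LF[6]=C('a')+0=1+0=1
L[7]='u': occ=0, LF[7]=C('u')+0=15+0=15
L[8]='$': occ=0, LF[8]=C('$')+0=0+0=0
L[9]='p': occ=1, LF[9]=C('p')+1=10+1=11
L[10]='m': occ=0, LF[10]=C('m')+0=7+0=7
L[11]='o': occ=0, LF[11]=C('o')+0=8+0=8
L[12]='a': occ=1, LF[12]=C('a')+1=1+1=2
L[13]='o': occ=1, LF[13]=C('o')+1=8+1=9
L[14]='s': occ=0, LF[14]=C('s')+0=13+0=13
L[15]='s': occ=1, LF[15]=C('s')+1=13+1=14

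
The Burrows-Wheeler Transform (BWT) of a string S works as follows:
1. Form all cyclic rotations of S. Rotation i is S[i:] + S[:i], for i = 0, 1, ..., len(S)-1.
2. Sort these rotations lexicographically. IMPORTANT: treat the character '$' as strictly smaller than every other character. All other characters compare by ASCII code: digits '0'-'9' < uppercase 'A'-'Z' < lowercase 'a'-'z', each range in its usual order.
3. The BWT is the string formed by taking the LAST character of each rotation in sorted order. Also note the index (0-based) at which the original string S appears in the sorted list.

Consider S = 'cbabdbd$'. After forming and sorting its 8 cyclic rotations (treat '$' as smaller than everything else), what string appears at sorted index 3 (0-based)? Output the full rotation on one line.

All 8 rotations (rotation i = S[i:]+S[:i]):
  rot[0] = cbabdbd$
  rot[1] = babdbd$c
  rot[2] = abdbd$cb
  rot[3] = bdbd$cba
  rot[4] = dbd$cbab
  rot[5] = bd$cbabd
  rot[6] = d$cbabdb
  rot[7] = $cbabdbd
Sorted (with $ < everything):
  sorted[0] = $cbabdbd
  sorted[1] = abdbd$cb
  sorted[2] = babdbd$c
  sorted[3] = bd$cbabd
  sorted[4] = bdbd$cba
  sorted[5] = cbabdbd$
  sorted[6] = d$cbabdb
  sorted[7] = dbd$cbab
sorted[3] = bd$cbabd

Answer: bd$cbabd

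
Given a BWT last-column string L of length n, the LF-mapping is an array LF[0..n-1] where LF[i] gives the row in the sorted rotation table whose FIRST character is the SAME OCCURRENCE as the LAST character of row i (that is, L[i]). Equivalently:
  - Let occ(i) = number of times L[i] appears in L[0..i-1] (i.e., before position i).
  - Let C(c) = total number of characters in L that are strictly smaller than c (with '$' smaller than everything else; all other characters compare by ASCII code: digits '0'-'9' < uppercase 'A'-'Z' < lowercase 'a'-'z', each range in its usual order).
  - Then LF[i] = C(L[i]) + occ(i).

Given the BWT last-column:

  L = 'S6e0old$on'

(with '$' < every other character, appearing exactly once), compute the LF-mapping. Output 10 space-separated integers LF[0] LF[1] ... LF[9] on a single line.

Char counts: '$':1, '0':1, '6':1, 'S':1, 'd':1, 'e':1, 'l':1, 'n':1, 'o':2
C (first-col start): C('$')=0, C('0')=1, C('6')=2, C('S')=3, C('d')=4, C('e')=5, C('l')=6, C('n')=7, C('o')=8
L[0]='S': occ=0, LF[0]=C('S')+0=3+0=3
L[1]='6': occ=0, LF[1]=C('6')+0=2+0=2
L[2]='e': occ=0, LF[2]=C('e')+0=5+0=5
L[3]='0': occ=0, LF[3]=C('0')+0=1+0=1
L[4]='o': occ=0, LF[4]=C('o')+0=8+0=8
L[5]='l': occ=0, LF[5]=C('l')+0=6+0=6
L[6]='d': occ=0, LF[6]=C('d')+0=4+0=4
L[7]='$': occ=0, LF[7]=C('$')+0=0+0=0
L[8]='o': occ=1, LF[8]=C('o')+1=8+1=9
L[9]='n': occ=0, LF[9]=C('n')+0=7+0=7

Answer: 3 2 5 1 8 6 4 0 9 7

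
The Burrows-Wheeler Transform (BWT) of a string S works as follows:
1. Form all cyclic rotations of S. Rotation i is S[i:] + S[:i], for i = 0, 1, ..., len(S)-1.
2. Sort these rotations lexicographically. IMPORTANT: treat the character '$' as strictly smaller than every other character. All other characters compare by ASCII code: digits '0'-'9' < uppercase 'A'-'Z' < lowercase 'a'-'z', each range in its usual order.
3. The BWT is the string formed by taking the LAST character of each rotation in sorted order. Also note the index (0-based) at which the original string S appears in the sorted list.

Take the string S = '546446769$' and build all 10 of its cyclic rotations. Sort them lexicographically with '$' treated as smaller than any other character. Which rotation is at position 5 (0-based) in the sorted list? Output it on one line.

All 10 rotations (rotation i = S[i:]+S[:i]):
  rot[0] = 546446769$
  rot[1] = 46446769$5
  rot[2] = 6446769$54
  rot[3] = 446769$546
  rot[4] = 46769$5464
  rot[5] = 6769$54644
  rot[6] = 769$546446
  rot[7] = 69$5464467
  rot[8] = 9$54644676
  rot[9] = $546446769
Sorted (with $ < everything):
  sorted[0] = $546446769
  sorted[1] = 446769$546
  sorted[2] = 46446769$5
  sorted[3] = 46769$5464
  sorted[4] = 546446769$
  sorted[5] = 6446769$54
  sorted[6] = 6769$54644
  sorted[7] = 69$5464467
  sorted[8] = 769$546446
  sorted[9] = 9$54644676
sorted[5] = 6446769$54

Answer: 6446769$54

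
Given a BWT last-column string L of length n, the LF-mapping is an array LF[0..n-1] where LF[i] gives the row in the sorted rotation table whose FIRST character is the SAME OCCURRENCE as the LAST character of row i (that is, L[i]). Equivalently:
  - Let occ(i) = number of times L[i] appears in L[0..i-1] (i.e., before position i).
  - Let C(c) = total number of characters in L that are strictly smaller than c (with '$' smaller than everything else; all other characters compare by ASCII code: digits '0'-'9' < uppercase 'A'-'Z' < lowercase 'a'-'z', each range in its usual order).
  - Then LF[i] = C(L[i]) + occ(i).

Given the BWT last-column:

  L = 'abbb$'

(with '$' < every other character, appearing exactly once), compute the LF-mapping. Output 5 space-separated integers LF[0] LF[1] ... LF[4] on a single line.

Char counts: '$':1, 'a':1, 'b':3
C (first-col start): C('$')=0, C('a')=1, C('b')=2
L[0]='a': occ=0, LF[0]=C('a')+0=1+0=1
L[1]='b': occ=0, LF[1]=C('b')+0=2+0=2
L[2]='b': occ=1, LF[2]=C('b')+1=2+1=3
L[3]='b': occ=2, LF[3]=C('b')+2=2+2=4
L[4]='$': occ=0, LF[4]=C('$')+0=0+0=0

Answer: 1 2 3 4 0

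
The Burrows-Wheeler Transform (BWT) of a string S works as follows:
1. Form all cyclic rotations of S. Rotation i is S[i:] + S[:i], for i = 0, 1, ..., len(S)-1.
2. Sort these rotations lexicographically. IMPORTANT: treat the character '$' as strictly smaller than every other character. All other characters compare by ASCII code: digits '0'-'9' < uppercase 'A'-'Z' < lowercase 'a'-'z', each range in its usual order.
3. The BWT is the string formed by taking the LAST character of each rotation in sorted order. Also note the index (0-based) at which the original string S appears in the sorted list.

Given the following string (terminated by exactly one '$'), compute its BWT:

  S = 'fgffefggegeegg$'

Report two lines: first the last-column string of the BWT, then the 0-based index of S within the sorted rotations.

All 15 rotations (rotation i = S[i:]+S[:i]):
  rot[0] = fgffefggegeegg$
  rot[1] = gffefggegeegg$f
  rot[2] = ffefggegeegg$fg
  rot[3] = fefggegeegg$fgf
  rot[4] = efggegeegg$fgff
  rot[5] = fggegeegg$fgffe
  rot[6] = ggegeegg$fgffef
  rot[7] = gegeegg$fgffefg
  rot[8] = egeegg$fgffefgg
  rot[9] = geegg$fgffefgge
  rot[10] = eegg$fgffefggeg
  rot[11] = egg$fgffefggege
  rot[12] = gg$fgffefggegee
  rot[13] = g$fgffefggegeeg
  rot[14] = $fgffefggegeegg
Sorted (with $ < everything):
  sorted[0] = $fgffefggegeegg  (last char: 'g')
  sorted[1] = eegg$fgffefggeg  (last char: 'g')
  sorted[2] = efggegeegg$fgff  (last char: 'f')
  sorted[3] = egeegg$fgffefgg  (last char: 'g')
  sorted[4] = egg$fgffefggege  (last char: 'e')
  sorted[5] = fefggegeegg$fgf  (last char: 'f')
  sorted[6] = ffefggegeegg$fg  (last char: 'g')
  sorted[7] = fgffefggegeegg$  (last char: '$')
  sorted[8] = fggegeegg$fgffe  (last char: 'e')
  sorted[9] = g$fgffefggegeeg  (last char: 'g')
  sorted[10] = geegg$fgffefgge  (last char: 'e')
  sorted[11] = gegeegg$fgffefg  (last char: 'g')
  sorted[12] = gffefggegeegg$f  (last char: 'f')
  sorted[13] = gg$fgffefggegee  (last char: 'e')
  sorted[14] = ggegeegg$fgffef  (last char: 'f')
Last column: ggfgefg$egegfef
Original string S is at sorted index 7

Answer: ggfgefg$egegfef
7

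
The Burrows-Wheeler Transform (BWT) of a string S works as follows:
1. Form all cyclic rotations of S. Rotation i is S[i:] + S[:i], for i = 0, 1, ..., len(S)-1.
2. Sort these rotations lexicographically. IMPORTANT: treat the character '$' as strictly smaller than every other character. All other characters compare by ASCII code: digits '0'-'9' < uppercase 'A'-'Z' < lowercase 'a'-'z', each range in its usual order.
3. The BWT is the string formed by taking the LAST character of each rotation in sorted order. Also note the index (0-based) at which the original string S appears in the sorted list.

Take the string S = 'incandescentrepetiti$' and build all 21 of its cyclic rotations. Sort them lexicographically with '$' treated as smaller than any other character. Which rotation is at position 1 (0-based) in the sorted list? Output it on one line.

Answer: andescentrepetiti$inc

Derivation:
All 21 rotations (rotation i = S[i:]+S[:i]):
  rot[0] = incandescentrepetiti$
  rot[1] = ncandescentrepetiti$i
  rot[2] = candescentrepetiti$in
  rot[3] = andescentrepetiti$inc
  rot[4] = ndescentrepetiti$inca
  rot[5] = descentrepetiti$incan
  rot[6] = escentrepetiti$incand
  rot[7] = scentrepetiti$incande
  rot[8] = centrepetiti$incandes
  rot[9] = entrepetiti$incandesc
  rot[10] = ntrepetiti$incandesce
  rot[11] = trepetiti$incandescen
  rot[12] = repetiti$incandescent
  rot[13] = epetiti$incandescentr
  rot[14] = petiti$incandescentre
  rot[15] = etiti$incandescentrep
  rot[16] = titi$incandescentrepe
  rot[17] = iti$incandescentrepet
  rot[18] = ti$incandescentrepeti
  rot[19] = i$incandescentrepetit
  rot[20] = $incandescentrepetiti
Sorted (with $ < everything):
  sorted[0] = $incandescentrepetiti
  sorted[1] = andescentrepetiti$inc
  sorted[2] = candescentrepetiti$in
  sorted[3] = centrepetiti$incandes
  sorted[4] = descentrepetiti$incan
  sorted[5] = entrepetiti$incandesc
  sorted[6] = epetiti$incandescentr
  sorted[7] = escentrepetiti$incand
  sorted[8] = etiti$incandescentrep
  sorted[9] = i$incandescentrepetit
  sorted[10] = incandescentrepetiti$
  sorted[11] = iti$incandescentrepet
  sorted[12] = ncandescentrepetiti$i
  sorted[13] = ndescentrepetiti$inca
  sorted[14] = ntrepetiti$incandesce
  sorted[15] = petiti$incandescentre
  sorted[16] = repetiti$incandescent
  sorted[17] = scentrepetiti$incande
  sorted[18] = ti$incandescentrepeti
  sorted[19] = titi$incandescentrepe
  sorted[20] = trepetiti$incandescen
sorted[1] = andescentrepetiti$inc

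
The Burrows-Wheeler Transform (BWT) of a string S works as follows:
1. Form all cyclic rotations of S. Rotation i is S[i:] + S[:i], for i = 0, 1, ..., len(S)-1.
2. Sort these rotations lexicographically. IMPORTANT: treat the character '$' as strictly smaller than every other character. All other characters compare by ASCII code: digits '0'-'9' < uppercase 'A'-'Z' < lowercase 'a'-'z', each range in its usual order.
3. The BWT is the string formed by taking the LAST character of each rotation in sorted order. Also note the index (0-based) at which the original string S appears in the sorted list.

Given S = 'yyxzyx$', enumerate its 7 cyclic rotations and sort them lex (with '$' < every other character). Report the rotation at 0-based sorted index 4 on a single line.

Answer: yxzyx$y

Derivation:
All 7 rotations (rotation i = S[i:]+S[:i]):
  rot[0] = yyxzyx$
  rot[1] = yxzyx$y
  rot[2] = xzyx$yy
  rot[3] = zyx$yyx
  rot[4] = yx$yyxz
  rot[5] = x$yyxzy
  rot[6] = $yyxzyx
Sorted (with $ < everything):
  sorted[0] = $yyxzyx
  sorted[1] = x$yyxzy
  sorted[2] = xzyx$yy
  sorted[3] = yx$yyxz
  sorted[4] = yxzyx$y
  sorted[5] = yyxzyx$
  sorted[6] = zyx$yyx
sorted[4] = yxzyx$y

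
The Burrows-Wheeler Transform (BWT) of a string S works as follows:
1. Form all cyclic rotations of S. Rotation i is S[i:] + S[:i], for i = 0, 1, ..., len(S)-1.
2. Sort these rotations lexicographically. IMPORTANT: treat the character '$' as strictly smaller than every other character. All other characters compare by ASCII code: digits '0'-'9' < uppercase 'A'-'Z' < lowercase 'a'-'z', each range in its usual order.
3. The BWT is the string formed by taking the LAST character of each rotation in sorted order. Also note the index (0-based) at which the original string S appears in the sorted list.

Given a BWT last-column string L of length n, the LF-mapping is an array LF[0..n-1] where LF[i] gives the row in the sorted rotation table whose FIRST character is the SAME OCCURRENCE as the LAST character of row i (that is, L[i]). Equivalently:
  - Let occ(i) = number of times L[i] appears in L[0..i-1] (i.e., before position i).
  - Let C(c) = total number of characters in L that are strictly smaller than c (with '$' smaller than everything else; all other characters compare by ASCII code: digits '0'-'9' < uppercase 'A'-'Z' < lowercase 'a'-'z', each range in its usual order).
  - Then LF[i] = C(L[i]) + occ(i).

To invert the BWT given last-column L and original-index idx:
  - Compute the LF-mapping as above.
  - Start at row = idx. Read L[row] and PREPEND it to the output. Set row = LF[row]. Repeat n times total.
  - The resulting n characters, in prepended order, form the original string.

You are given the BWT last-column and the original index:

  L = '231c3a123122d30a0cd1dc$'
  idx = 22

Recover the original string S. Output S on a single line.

LF mapping: 7 11 3 17 12 15 4 8 13 5 9 10 20 14 1 16 2 18 21 6 22 19 0
Walk LF starting at row 22, prepending L[row]:
  step 1: row=22, L[22]='$', prepend. Next row=LF[22]=0
  step 2: row=0, L[0]='2', prepend. Next row=LF[0]=7
  step 3: row=7, L[7]='2', prepend. Next row=LF[7]=8
  step 4: row=8, L[8]='3', prepend. Next row=LF[8]=13
  step 5: row=13, L[13]='3', prepend. Next row=LF[13]=14
  step 6: row=14, L[14]='0', prepend. Next row=LF[14]=1
  step 7: row=1, L[1]='3', prepend. Next row=LF[1]=11
  step 8: row=11, L[11]='2', prepend. Next row=LF[11]=10
  step 9: row=10, L[10]='2', prepend. Next row=LF[10]=9
  step 10: row=9, L[9]='1', prepend. Next row=LF[9]=5
  step 11: row=5, L[5]='a', prepend. Next row=LF[5]=15
  step 12: row=15, L[15]='a', prepend. Next row=LF[15]=16
  step 13: row=16, L[16]='0', prepend. Next row=LF[16]=2
  step 14: row=2, L[2]='1', prepend. Next row=LF[2]=3
  step 15: row=3, L[3]='c', prepend. Next row=LF[3]=17
  step 16: row=17, L[17]='c', prepend. Next row=LF[17]=18
  step 17: row=18, L[18]='d', prepend. Next row=LF[18]=21
  step 18: row=21, L[21]='c', prepend. Next row=LF[21]=19
  step 19: row=19, L[19]='1', prepend. Next row=LF[19]=6
  step 20: row=6, L[6]='1', prepend. Next row=LF[6]=4
  step 21: row=4, L[4]='3', prepend. Next row=LF[4]=12
  step 22: row=12, L[12]='d', prepend. Next row=LF[12]=20
  step 23: row=20, L[20]='d', prepend. Next row=LF[20]=22
Reversed output: dd311cdcc10aa122303322$

Answer: dd311cdcc10aa122303322$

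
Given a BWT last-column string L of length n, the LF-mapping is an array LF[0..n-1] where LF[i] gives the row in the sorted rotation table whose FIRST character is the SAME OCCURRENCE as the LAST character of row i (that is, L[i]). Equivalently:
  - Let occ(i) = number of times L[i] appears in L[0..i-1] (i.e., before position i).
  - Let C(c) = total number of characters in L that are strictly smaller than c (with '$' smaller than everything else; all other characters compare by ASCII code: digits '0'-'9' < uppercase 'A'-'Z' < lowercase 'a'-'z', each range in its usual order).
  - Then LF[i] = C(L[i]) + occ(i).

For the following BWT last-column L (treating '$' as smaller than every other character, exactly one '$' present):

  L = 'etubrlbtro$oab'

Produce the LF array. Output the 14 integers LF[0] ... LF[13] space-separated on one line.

Answer: 5 11 13 2 9 6 3 12 10 7 0 8 1 4

Derivation:
Char counts: '$':1, 'a':1, 'b':3, 'e':1, 'l':1, 'o':2, 'r':2, 't':2, 'u':1
C (first-col start): C('$')=0, C('a')=1, C('b')=2, C('e')=5, C('l')=6, C('o')=7, C('r')=9, C('t')=11, C('u')=13
L[0]='e': occ=0, LF[0]=C('e')+0=5+0=5
L[1]='t': occ=0, LF[1]=C('t')+0=11+0=11
L[2]='u': occ=0, LF[2]=C('u')+0=13+0=13
L[3]='b': occ=0, LF[3]=C('b')+0=2+0=2
L[4]='r': occ=0, LF[4]=C('r')+0=9+0=9
L[5]='l': occ=0, LF[5]=C('l')+0=6+0=6
L[6]='b': occ=1, LF[6]=C('b')+1=2+1=3
L[7]='t': occ=1, LF[7]=C('t')+1=11+1=12
L[8]='r': occ=1, LF[8]=C('r')+1=9+1=10
L[9]='o': occ=0, LF[9]=C('o')+0=7+0=7
L[10]='$': occ=0, LF[10]=C('$')+0=0+0=0
L[11]='o': occ=1, LF[11]=C('o')+1=7+1=8
L[12]='a': occ=0, LF[12]=C('a')+0=1+0=1
L[13]='b': occ=2, LF[13]=C('b')+2=2+2=4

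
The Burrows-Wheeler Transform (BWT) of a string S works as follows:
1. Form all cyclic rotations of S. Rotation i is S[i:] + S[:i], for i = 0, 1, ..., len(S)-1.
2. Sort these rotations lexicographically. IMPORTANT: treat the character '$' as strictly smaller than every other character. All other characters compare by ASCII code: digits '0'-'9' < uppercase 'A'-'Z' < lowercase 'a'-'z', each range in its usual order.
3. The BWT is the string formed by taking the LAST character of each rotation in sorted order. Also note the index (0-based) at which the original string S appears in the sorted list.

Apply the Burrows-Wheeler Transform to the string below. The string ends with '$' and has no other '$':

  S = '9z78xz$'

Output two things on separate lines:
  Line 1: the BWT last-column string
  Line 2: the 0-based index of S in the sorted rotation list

All 7 rotations (rotation i = S[i:]+S[:i]):
  rot[0] = 9z78xz$
  rot[1] = z78xz$9
  rot[2] = 78xz$9z
  rot[3] = 8xz$9z7
  rot[4] = xz$9z78
  rot[5] = z$9z78x
  rot[6] = $9z78xz
Sorted (with $ < everything):
  sorted[0] = $9z78xz  (last char: 'z')
  sorted[1] = 78xz$9z  (last char: 'z')
  sorted[2] = 8xz$9z7  (last char: '7')
  sorted[3] = 9z78xz$  (last char: '$')
  sorted[4] = xz$9z78  (last char: '8')
  sorted[5] = z$9z78x  (last char: 'x')
  sorted[6] = z78xz$9  (last char: '9')
Last column: zz7$8x9
Original string S is at sorted index 3

Answer: zz7$8x9
3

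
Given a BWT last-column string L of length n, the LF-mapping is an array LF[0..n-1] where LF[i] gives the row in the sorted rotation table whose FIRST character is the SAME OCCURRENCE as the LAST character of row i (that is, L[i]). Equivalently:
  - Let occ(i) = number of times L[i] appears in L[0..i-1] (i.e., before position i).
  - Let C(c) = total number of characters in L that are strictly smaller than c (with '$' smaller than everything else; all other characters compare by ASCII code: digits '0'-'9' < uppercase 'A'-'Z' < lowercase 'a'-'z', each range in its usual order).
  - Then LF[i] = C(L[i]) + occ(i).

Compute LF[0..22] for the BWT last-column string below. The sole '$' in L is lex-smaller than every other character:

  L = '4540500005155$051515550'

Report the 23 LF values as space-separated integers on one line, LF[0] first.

Answer: 11 13 12 1 14 2 3 4 5 15 8 16 17 0 6 18 9 19 10 20 21 22 7

Derivation:
Char counts: '$':1, '0':7, '1':3, '4':2, '5':10
C (first-col start): C('$')=0, C('0')=1, C('1')=8, C('4')=11, C('5')=13
L[0]='4': occ=0, LF[0]=C('4')+0=11+0=11
L[1]='5': occ=0, LF[1]=C('5')+0=13+0=13
L[2]='4': occ=1, LF[2]=C('4')+1=11+1=12
L[3]='0': occ=0, LF[3]=C('0')+0=1+0=1
L[4]='5': occ=1, LF[4]=C('5')+1=13+1=14
L[5]='0': occ=1, LF[5]=C('0')+1=1+1=2
L[6]='0': occ=2, LF[6]=C('0')+2=1+2=3
L[7]='0': occ=3, LF[7]=C('0')+3=1+3=4
L[8]='0': occ=4, LF[8]=C('0')+4=1+4=5
L[9]='5': occ=2, LF[9]=C('5')+2=13+2=15
L[10]='1': occ=0, LF[10]=C('1')+0=8+0=8
L[11]='5': occ=3, LF[11]=C('5')+3=13+3=16
L[12]='5': occ=4, LF[12]=C('5')+4=13+4=17
L[13]='$': occ=0, LF[13]=C('$')+0=0+0=0
L[14]='0': occ=5, LF[14]=C('0')+5=1+5=6
L[15]='5': occ=5, LF[15]=C('5')+5=13+5=18
L[16]='1': occ=1, LF[16]=C('1')+1=8+1=9
L[17]='5': occ=6, LF[17]=C('5')+6=13+6=19
L[18]='1': occ=2, LF[18]=C('1')+2=8+2=10
L[19]='5': occ=7, LF[19]=C('5')+7=13+7=20
L[20]='5': occ=8, LF[20]=C('5')+8=13+8=21
L[21]='5': occ=9, LF[21]=C('5')+9=13+9=22
L[22]='0': occ=6, LF[22]=C('0')+6=1+6=7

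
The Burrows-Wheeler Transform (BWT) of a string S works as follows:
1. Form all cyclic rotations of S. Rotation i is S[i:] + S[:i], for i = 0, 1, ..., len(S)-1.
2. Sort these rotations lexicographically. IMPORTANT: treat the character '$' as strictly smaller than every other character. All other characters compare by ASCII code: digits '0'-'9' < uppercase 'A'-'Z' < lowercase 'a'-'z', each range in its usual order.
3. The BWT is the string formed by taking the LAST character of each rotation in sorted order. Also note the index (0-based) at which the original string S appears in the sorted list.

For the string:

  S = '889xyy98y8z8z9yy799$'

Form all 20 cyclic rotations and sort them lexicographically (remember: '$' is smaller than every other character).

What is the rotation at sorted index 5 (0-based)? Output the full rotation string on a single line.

All 20 rotations (rotation i = S[i:]+S[:i]):
  rot[0] = 889xyy98y8z8z9yy799$
  rot[1] = 89xyy98y8z8z9yy799$8
  rot[2] = 9xyy98y8z8z9yy799$88
  rot[3] = xyy98y8z8z9yy799$889
  rot[4] = yy98y8z8z9yy799$889x
  rot[5] = y98y8z8z9yy799$889xy
  rot[6] = 98y8z8z9yy799$889xyy
  rot[7] = 8y8z8z9yy799$889xyy9
  rot[8] = y8z8z9yy799$889xyy98
  rot[9] = 8z8z9yy799$889xyy98y
  rot[10] = z8z9yy799$889xyy98y8
  rot[11] = 8z9yy799$889xyy98y8z
  rot[12] = z9yy799$889xyy98y8z8
  rot[13] = 9yy799$889xyy98y8z8z
  rot[14] = yy799$889xyy98y8z8z9
  rot[15] = y799$889xyy98y8z8z9y
  rot[16] = 799$889xyy98y8z8z9yy
  rot[17] = 99$889xyy98y8z8z9yy7
  rot[18] = 9$889xyy98y8z8z9yy79
  rot[19] = $889xyy98y8z8z9yy799
Sorted (with $ < everything):
  sorted[0] = $889xyy98y8z8z9yy799
  sorted[1] = 799$889xyy98y8z8z9yy
  sorted[2] = 889xyy98y8z8z9yy799$
  sorted[3] = 89xyy98y8z8z9yy799$8
  sorted[4] = 8y8z8z9yy799$889xyy9
  sorted[5] = 8z8z9yy799$889xyy98y
  sorted[6] = 8z9yy799$889xyy98y8z
  sorted[7] = 9$889xyy98y8z8z9yy79
  sorted[8] = 98y8z8z9yy799$889xyy
  sorted[9] = 99$889xyy98y8z8z9yy7
  sorted[10] = 9xyy98y8z8z9yy799$88
  sorted[11] = 9yy799$889xyy98y8z8z
  sorted[12] = xyy98y8z8z9yy799$889
  sorted[13] = y799$889xyy98y8z8z9y
  sorted[14] = y8z8z9yy799$889xyy98
  sorted[15] = y98y8z8z9yy799$889xy
  sorted[16] = yy799$889xyy98y8z8z9
  sorted[17] = yy98y8z8z9yy799$889x
  sorted[18] = z8z9yy799$889xyy98y8
  sorted[19] = z9yy799$889xyy98y8z8
sorted[5] = 8z8z9yy799$889xyy98y

Answer: 8z8z9yy799$889xyy98y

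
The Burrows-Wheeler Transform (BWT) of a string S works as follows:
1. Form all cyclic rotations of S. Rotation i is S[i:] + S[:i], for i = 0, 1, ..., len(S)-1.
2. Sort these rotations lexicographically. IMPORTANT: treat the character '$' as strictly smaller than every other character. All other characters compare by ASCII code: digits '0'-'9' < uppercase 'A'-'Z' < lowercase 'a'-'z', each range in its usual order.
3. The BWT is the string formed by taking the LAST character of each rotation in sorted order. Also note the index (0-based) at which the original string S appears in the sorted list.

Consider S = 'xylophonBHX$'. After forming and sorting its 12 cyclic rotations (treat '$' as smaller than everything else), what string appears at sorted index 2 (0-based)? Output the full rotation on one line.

All 12 rotations (rotation i = S[i:]+S[:i]):
  rot[0] = xylophonBHX$
  rot[1] = ylophonBHX$x
  rot[2] = lophonBHX$xy
  rot[3] = ophonBHX$xyl
  rot[4] = phonBHX$xylo
  rot[5] = honBHX$xylop
  rot[6] = onBHX$xyloph
  rot[7] = nBHX$xylopho
  rot[8] = BHX$xylophon
  rot[9] = HX$xylophonB
  rot[10] = X$xylophonBH
  rot[11] = $xylophonBHX
Sorted (with $ < everything):
  sorted[0] = $xylophonBHX
  sorted[1] = BHX$xylophon
  sorted[2] = HX$xylophonB
  sorted[3] = X$xylophonBH
  sorted[4] = honBHX$xylop
  sorted[5] = lophonBHX$xy
  sorted[6] = nBHX$xylopho
  sorted[7] = onBHX$xyloph
  sorted[8] = ophonBHX$xyl
  sorted[9] = phonBHX$xylo
  sorted[10] = xylophonBHX$
  sorted[11] = ylophonBHX$x
sorted[2] = HX$xylophonB

Answer: HX$xylophonB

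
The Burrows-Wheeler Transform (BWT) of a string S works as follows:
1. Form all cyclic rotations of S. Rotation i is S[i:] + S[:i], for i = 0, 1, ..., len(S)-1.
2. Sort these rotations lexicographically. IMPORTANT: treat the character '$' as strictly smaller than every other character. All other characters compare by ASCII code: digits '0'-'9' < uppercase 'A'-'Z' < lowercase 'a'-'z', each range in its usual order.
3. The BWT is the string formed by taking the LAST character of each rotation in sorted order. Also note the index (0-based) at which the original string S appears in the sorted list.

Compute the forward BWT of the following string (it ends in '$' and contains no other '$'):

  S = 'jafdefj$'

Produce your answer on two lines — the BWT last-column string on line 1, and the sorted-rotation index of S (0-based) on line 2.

Answer: jjfdaef$
7

Derivation:
All 8 rotations (rotation i = S[i:]+S[:i]):
  rot[0] = jafdefj$
  rot[1] = afdefj$j
  rot[2] = fdefj$ja
  rot[3] = defj$jaf
  rot[4] = efj$jafd
  rot[5] = fj$jafde
  rot[6] = j$jafdef
  rot[7] = $jafdefj
Sorted (with $ < everything):
  sorted[0] = $jafdefj  (last char: 'j')
  sorted[1] = afdefj$j  (last char: 'j')
  sorted[2] = defj$jaf  (last char: 'f')
  sorted[3] = efj$jafd  (last char: 'd')
  sorted[4] = fdefj$ja  (last char: 'a')
  sorted[5] = fj$jafde  (last char: 'e')
  sorted[6] = j$jafdef  (last char: 'f')
  sorted[7] = jafdefj$  (last char: '$')
Last column: jjfdaef$
Original string S is at sorted index 7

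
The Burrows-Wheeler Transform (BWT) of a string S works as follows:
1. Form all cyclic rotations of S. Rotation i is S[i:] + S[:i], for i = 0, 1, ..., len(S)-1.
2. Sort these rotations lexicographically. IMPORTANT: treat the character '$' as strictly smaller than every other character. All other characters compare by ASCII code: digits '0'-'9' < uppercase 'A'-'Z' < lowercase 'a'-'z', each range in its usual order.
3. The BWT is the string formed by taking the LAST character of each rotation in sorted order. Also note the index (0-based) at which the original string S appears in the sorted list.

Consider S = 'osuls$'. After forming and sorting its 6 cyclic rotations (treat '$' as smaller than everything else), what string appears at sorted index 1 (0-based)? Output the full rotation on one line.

All 6 rotations (rotation i = S[i:]+S[:i]):
  rot[0] = osuls$
  rot[1] = suls$o
  rot[2] = uls$os
  rot[3] = ls$osu
  rot[4] = s$osul
  rot[5] = $osuls
Sorted (with $ < everything):
  sorted[0] = $osuls
  sorted[1] = ls$osu
  sorted[2] = osuls$
  sorted[3] = s$osul
  sorted[4] = suls$o
  sorted[5] = uls$os
sorted[1] = ls$osu

Answer: ls$osu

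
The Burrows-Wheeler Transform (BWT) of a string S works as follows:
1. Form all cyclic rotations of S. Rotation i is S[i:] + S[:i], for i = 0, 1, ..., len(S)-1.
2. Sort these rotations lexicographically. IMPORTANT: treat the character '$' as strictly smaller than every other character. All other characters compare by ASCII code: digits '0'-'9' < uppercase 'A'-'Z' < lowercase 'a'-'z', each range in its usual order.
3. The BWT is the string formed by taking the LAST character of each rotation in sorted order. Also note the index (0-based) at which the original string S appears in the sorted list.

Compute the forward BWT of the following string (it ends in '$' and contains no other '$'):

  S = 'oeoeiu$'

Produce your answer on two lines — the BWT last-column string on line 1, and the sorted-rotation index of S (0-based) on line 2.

All 7 rotations (rotation i = S[i:]+S[:i]):
  rot[0] = oeoeiu$
  rot[1] = eoeiu$o
  rot[2] = oeiu$oe
  rot[3] = eiu$oeo
  rot[4] = iu$oeoe
  rot[5] = u$oeoei
  rot[6] = $oeoeiu
Sorted (with $ < everything):
  sorted[0] = $oeoeiu  (last char: 'u')
  sorted[1] = eiu$oeo  (last char: 'o')
  sorted[2] = eoeiu$o  (last char: 'o')
  sorted[3] = iu$oeoe  (last char: 'e')
  sorted[4] = oeiu$oe  (last char: 'e')
  sorted[5] = oeoeiu$  (last char: '$')
  sorted[6] = u$oeoei  (last char: 'i')
Last column: uooee$i
Original string S is at sorted index 5

Answer: uooee$i
5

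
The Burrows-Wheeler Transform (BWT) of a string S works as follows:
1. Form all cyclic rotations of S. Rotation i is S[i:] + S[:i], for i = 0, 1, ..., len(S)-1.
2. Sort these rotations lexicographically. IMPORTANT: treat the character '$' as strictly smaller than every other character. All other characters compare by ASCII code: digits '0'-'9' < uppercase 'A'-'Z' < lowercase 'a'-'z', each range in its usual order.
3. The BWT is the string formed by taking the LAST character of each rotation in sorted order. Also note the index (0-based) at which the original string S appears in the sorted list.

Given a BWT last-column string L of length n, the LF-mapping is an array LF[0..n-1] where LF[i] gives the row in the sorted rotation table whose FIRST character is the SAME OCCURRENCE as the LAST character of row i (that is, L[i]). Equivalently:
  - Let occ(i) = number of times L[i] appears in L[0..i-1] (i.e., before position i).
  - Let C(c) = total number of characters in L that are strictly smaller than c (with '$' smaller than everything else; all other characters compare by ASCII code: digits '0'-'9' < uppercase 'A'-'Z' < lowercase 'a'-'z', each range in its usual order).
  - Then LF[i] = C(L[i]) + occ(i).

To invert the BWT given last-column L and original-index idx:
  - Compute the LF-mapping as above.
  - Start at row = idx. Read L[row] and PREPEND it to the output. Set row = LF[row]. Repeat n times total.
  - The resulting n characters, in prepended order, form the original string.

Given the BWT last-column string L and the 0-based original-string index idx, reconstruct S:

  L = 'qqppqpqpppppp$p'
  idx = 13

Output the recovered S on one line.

Answer: qpppqppqpppppq$

Derivation:
LF mapping: 11 12 1 2 13 3 14 4 5 6 7 8 9 0 10
Walk LF starting at row 13, prepending L[row]:
  step 1: row=13, L[13]='$', prepend. Next row=LF[13]=0
  step 2: row=0, L[0]='q', prepend. Next row=LF[0]=11
  step 3: row=11, L[11]='p', prepend. Next row=LF[11]=8
  step 4: row=8, L[8]='p', prepend. Next row=LF[8]=5
  step 5: row=5, L[5]='p', prepend. Next row=LF[5]=3
  step 6: row=3, L[3]='p', prepend. Next row=LF[3]=2
  step 7: row=2, L[2]='p', prepend. Next row=LF[2]=1
  step 8: row=1, L[1]='q', prepend. Next row=LF[1]=12
  step 9: row=12, L[12]='p', prepend. Next row=LF[12]=9
  step 10: row=9, L[9]='p', prepend. Next row=LF[9]=6
  step 11: row=6, L[6]='q', prepend. Next row=LF[6]=14
  step 12: row=14, L[14]='p', prepend. Next row=LF[14]=10
  step 13: row=10, L[10]='p', prepend. Next row=LF[10]=7
  step 14: row=7, L[7]='p', prepend. Next row=LF[7]=4
  step 15: row=4, L[4]='q', prepend. Next row=LF[4]=13
Reversed output: qpppqppqpppppq$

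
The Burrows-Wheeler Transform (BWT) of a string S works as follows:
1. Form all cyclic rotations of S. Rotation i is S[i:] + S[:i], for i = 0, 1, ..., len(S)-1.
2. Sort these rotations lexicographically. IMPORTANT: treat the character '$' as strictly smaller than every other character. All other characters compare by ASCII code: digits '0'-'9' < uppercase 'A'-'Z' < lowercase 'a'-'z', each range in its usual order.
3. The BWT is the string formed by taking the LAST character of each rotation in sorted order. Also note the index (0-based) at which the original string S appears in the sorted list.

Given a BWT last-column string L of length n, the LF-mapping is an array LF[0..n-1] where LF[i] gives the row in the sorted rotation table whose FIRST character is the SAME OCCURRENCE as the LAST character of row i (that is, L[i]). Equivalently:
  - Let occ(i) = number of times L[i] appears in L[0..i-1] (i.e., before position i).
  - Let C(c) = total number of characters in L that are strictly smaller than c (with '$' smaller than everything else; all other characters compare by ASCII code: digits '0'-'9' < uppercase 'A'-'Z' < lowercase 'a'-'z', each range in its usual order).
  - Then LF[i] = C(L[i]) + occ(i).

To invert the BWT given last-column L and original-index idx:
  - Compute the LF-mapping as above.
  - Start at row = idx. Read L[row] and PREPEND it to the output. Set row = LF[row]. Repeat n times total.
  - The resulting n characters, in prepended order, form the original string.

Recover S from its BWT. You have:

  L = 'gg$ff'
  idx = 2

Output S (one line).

LF mapping: 3 4 0 1 2
Walk LF starting at row 2, prepending L[row]:
  step 1: row=2, L[2]='$', prepend. Next row=LF[2]=0
  step 2: row=0, L[0]='g', prepend. Next row=LF[0]=3
  step 3: row=3, L[3]='f', prepend. Next row=LF[3]=1
  step 4: row=1, L[1]='g', prepend. Next row=LF[1]=4
  step 5: row=4, L[4]='f', prepend. Next row=LF[4]=2
Reversed output: fgfg$

Answer: fgfg$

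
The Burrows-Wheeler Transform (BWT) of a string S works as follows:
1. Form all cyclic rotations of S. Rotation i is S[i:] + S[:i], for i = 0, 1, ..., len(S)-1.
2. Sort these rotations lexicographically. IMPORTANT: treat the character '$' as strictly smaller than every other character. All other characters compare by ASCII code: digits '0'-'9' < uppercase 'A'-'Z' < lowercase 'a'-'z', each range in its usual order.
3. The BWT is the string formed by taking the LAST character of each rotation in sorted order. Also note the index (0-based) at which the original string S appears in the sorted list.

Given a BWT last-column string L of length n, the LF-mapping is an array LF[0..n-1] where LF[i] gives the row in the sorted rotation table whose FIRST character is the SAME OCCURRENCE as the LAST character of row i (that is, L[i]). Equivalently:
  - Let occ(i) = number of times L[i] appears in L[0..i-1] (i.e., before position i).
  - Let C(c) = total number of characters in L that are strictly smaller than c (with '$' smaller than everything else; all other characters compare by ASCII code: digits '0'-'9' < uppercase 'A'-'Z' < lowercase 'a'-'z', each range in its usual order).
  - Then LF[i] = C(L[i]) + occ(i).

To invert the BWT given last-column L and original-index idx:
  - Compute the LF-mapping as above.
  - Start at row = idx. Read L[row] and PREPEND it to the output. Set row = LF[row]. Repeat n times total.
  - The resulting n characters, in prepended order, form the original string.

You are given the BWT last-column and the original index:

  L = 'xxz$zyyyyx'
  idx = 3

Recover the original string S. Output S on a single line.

LF mapping: 1 2 8 0 9 4 5 6 7 3
Walk LF starting at row 3, prepending L[row]:
  step 1: row=3, L[3]='$', prepend. Next row=LF[3]=0
  step 2: row=0, L[0]='x', prepend. Next row=LF[0]=1
  step 3: row=1, L[1]='x', prepend. Next row=LF[1]=2
  step 4: row=2, L[2]='z', prepend. Next row=LF[2]=8
  step 5: row=8, L[8]='y', prepend. Next row=LF[8]=7
  step 6: row=7, L[7]='y', prepend. Next row=LF[7]=6
  step 7: row=6, L[6]='y', prepend. Next row=LF[6]=5
  step 8: row=5, L[5]='y', prepend. Next row=LF[5]=4
  step 9: row=4, L[4]='z', prepend. Next row=LF[4]=9
  step 10: row=9, L[9]='x', prepend. Next row=LF[9]=3
Reversed output: xzyyyyzxx$

Answer: xzyyyyzxx$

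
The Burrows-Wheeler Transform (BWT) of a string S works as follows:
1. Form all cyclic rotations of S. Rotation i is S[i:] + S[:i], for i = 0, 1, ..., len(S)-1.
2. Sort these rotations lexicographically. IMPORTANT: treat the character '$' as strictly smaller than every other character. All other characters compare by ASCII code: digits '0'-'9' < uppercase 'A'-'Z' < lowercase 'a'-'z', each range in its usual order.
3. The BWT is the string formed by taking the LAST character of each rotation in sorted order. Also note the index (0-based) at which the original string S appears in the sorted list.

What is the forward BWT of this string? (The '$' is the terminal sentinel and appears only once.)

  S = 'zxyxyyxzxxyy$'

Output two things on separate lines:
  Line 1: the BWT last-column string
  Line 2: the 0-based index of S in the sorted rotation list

All 13 rotations (rotation i = S[i:]+S[:i]):
  rot[0] = zxyxyyxzxxyy$
  rot[1] = xyxyyxzxxyy$z
  rot[2] = yxyyxzxxyy$zx
  rot[3] = xyyxzxxyy$zxy
  rot[4] = yyxzxxyy$zxyx
  rot[5] = yxzxxyy$zxyxy
  rot[6] = xzxxyy$zxyxyy
  rot[7] = zxxyy$zxyxyyx
  rot[8] = xxyy$zxyxyyxz
  rot[9] = xyy$zxyxyyxzx
  rot[10] = yy$zxyxyyxzxx
  rot[11] = y$zxyxyyxzxxy
  rot[12] = $zxyxyyxzxxyy
Sorted (with $ < everything):
  sorted[0] = $zxyxyyxzxxyy  (last char: 'y')
  sorted[1] = xxyy$zxyxyyxz  (last char: 'z')
  sorted[2] = xyxyyxzxxyy$z  (last char: 'z')
  sorted[3] = xyy$zxyxyyxzx  (last char: 'x')
  sorted[4] = xyyxzxxyy$zxy  (last char: 'y')
  sorted[5] = xzxxyy$zxyxyy  (last char: 'y')
  sorted[6] = y$zxyxyyxzxxy  (last char: 'y')
  sorted[7] = yxyyxzxxyy$zx  (last char: 'x')
  sorted[8] = yxzxxyy$zxyxy  (last char: 'y')
  sorted[9] = yy$zxyxyyxzxx  (last char: 'x')
  sorted[10] = yyxzxxyy$zxyx  (last char: 'x')
  sorted[11] = zxxyy$zxyxyyx  (last char: 'x')
  sorted[12] = zxyxyyxzxxyy$  (last char: '$')
Last column: yzzxyyyxyxxx$
Original string S is at sorted index 12

Answer: yzzxyyyxyxxx$
12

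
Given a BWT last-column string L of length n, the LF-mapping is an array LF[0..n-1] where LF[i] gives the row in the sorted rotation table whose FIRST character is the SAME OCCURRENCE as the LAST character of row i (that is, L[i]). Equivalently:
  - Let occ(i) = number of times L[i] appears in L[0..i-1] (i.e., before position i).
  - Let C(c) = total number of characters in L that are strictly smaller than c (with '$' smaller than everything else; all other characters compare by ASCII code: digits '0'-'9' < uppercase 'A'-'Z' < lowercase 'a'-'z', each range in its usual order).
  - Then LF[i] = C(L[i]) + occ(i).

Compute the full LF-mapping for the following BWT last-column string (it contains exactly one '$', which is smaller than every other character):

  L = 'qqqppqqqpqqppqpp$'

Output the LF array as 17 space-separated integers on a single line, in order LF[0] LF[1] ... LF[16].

Char counts: '$':1, 'p':7, 'q':9
C (first-col start): C('$')=0, C('p')=1, C('q')=8
L[0]='q': occ=0, LF[0]=C('q')+0=8+0=8
L[1]='q': occ=1, LF[1]=C('q')+1=8+1=9
L[2]='q': occ=2, LF[2]=C('q')+2=8+2=10
L[3]='p': occ=0, LF[3]=C('p')+0=1+0=1
L[4]='p': occ=1, LF[4]=C('p')+1=1+1=2
L[5]='q': occ=3, LF[5]=C('q')+3=8+3=11
L[6]='q': occ=4, LF[6]=C('q')+4=8+4=12
L[7]='q': occ=5, LF[7]=C('q')+5=8+5=13
L[8]='p': occ=2, LF[8]=C('p')+2=1+2=3
L[9]='q': occ=6, LF[9]=C('q')+6=8+6=14
L[10]='q': occ=7, LF[10]=C('q')+7=8+7=15
L[11]='p': occ=3, LF[11]=C('p')+3=1+3=4
L[12]='p': occ=4, LF[12]=C('p')+4=1+4=5
L[13]='q': occ=8, LF[13]=C('q')+8=8+8=16
L[14]='p': occ=5, LF[14]=C('p')+5=1+5=6
L[15]='p': occ=6, LF[15]=C('p')+6=1+6=7
L[16]='$': occ=0, LF[16]=C('$')+0=0+0=0

Answer: 8 9 10 1 2 11 12 13 3 14 15 4 5 16 6 7 0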